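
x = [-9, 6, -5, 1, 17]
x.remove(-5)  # [-9, 6, 1, 17]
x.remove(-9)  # [6, 1, 17]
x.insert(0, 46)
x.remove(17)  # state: [46, 6, 1]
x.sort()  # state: [1, 6, 46]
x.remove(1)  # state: [6, 46]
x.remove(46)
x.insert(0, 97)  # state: [97, 6]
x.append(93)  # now [97, 6, 93]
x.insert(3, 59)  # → [97, 6, 93, 59]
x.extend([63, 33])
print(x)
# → [97, 6, 93, 59, 63, 33]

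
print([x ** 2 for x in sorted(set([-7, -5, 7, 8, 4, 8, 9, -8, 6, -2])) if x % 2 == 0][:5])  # [64, 4, 16, 36, 64]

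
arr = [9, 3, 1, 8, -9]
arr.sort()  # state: [-9, 1, 3, 8, 9]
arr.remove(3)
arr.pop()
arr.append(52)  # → [-9, 1, 8, 52]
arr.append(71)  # [-9, 1, 8, 52, 71]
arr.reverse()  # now [71, 52, 8, 1, -9]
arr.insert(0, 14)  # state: [14, 71, 52, 8, 1, -9]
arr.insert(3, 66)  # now [14, 71, 52, 66, 8, 1, -9]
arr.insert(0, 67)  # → [67, 14, 71, 52, 66, 8, 1, -9]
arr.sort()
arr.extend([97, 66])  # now [-9, 1, 8, 14, 52, 66, 67, 71, 97, 66]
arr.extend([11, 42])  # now [-9, 1, 8, 14, 52, 66, 67, 71, 97, 66, 11, 42]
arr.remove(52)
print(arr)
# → [-9, 1, 8, 14, 66, 67, 71, 97, 66, 11, 42]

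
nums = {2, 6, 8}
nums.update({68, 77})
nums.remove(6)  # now {2, 8, 68, 77}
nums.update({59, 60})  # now {2, 8, 59, 60, 68, 77}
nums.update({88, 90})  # {2, 8, 59, 60, 68, 77, 88, 90}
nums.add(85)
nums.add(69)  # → {2, 8, 59, 60, 68, 69, 77, 85, 88, 90}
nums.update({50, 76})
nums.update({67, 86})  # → {2, 8, 50, 59, 60, 67, 68, 69, 76, 77, 85, 86, 88, 90}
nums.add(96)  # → {2, 8, 50, 59, 60, 67, 68, 69, 76, 77, 85, 86, 88, 90, 96}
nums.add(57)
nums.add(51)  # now {2, 8, 50, 51, 57, 59, 60, 67, 68, 69, 76, 77, 85, 86, 88, 90, 96}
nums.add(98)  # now {2, 8, 50, 51, 57, 59, 60, 67, 68, 69, 76, 77, 85, 86, 88, 90, 96, 98}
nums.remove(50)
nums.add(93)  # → {2, 8, 51, 57, 59, 60, 67, 68, 69, 76, 77, 85, 86, 88, 90, 93, 96, 98}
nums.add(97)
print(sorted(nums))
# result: [2, 8, 51, 57, 59, 60, 67, 68, 69, 76, 77, 85, 86, 88, 90, 93, 96, 97, 98]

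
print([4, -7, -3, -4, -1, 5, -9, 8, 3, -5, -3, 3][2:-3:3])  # [-3, 5, 3]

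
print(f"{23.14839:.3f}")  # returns 23.148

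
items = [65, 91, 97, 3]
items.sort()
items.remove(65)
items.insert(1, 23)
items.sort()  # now [3, 23, 91, 97]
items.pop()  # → 97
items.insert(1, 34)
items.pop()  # 91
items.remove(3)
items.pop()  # 23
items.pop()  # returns 34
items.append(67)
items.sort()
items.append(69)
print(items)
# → [67, 69]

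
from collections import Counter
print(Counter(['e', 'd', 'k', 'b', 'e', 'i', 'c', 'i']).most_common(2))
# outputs [('e', 2), ('i', 2)]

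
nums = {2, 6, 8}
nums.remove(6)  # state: {2, 8}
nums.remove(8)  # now {2}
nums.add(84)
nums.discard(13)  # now {2, 84}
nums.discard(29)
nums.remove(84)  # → {2}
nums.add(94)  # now {2, 94}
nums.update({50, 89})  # {2, 50, 89, 94}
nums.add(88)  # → {2, 50, 88, 89, 94}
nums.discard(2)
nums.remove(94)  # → {50, 88, 89}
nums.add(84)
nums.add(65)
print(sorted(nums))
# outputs [50, 65, 84, 88, 89]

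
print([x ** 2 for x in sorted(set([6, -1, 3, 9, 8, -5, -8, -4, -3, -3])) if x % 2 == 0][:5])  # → [64, 16, 36, 64]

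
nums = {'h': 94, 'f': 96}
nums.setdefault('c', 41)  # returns 41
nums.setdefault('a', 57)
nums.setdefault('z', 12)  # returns 12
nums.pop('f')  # 96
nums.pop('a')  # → 57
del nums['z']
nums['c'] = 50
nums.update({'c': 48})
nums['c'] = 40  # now {'h': 94, 'c': 40}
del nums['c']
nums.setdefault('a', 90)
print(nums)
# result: {'h': 94, 'a': 90}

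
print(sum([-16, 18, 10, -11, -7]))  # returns -6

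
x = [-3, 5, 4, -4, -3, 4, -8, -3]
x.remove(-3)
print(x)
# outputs [5, 4, -4, -3, 4, -8, -3]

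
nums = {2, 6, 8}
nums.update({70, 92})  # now {2, 6, 8, 70, 92}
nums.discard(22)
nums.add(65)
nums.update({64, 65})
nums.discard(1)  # {2, 6, 8, 64, 65, 70, 92}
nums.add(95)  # {2, 6, 8, 64, 65, 70, 92, 95}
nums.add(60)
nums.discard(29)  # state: {2, 6, 8, 60, 64, 65, 70, 92, 95}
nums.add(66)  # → {2, 6, 8, 60, 64, 65, 66, 70, 92, 95}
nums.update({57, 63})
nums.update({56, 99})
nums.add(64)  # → {2, 6, 8, 56, 57, 60, 63, 64, 65, 66, 70, 92, 95, 99}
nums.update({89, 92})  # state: {2, 6, 8, 56, 57, 60, 63, 64, 65, 66, 70, 89, 92, 95, 99}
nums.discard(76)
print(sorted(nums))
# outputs [2, 6, 8, 56, 57, 60, 63, 64, 65, 66, 70, 89, 92, 95, 99]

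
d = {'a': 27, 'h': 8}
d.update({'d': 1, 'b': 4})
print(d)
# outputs {'a': 27, 'h': 8, 'd': 1, 'b': 4}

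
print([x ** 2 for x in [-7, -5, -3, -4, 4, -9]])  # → [49, 25, 9, 16, 16, 81]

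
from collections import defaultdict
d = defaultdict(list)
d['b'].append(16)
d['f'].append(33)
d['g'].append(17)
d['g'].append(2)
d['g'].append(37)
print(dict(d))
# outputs {'b': [16], 'f': [33], 'g': [17, 2, 37]}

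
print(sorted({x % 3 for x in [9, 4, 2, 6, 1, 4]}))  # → [0, 1, 2]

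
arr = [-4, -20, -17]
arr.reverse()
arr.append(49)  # [-17, -20, -4, 49]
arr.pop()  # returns 49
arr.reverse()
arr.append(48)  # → [-4, -20, -17, 48]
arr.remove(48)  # [-4, -20, -17]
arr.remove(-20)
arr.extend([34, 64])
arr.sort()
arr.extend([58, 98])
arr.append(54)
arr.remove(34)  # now [-17, -4, 64, 58, 98, 54]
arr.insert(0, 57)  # [57, -17, -4, 64, 58, 98, 54]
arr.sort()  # [-17, -4, 54, 57, 58, 64, 98]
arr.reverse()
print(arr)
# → [98, 64, 58, 57, 54, -4, -17]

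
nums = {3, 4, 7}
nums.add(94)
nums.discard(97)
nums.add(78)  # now {3, 4, 7, 78, 94}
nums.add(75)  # {3, 4, 7, 75, 78, 94}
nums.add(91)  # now {3, 4, 7, 75, 78, 91, 94}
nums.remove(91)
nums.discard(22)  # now {3, 4, 7, 75, 78, 94}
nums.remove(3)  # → {4, 7, 75, 78, 94}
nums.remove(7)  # {4, 75, 78, 94}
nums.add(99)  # {4, 75, 78, 94, 99}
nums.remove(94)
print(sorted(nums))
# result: [4, 75, 78, 99]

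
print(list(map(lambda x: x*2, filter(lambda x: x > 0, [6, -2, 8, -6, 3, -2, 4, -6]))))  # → [12, 16, 6, 8]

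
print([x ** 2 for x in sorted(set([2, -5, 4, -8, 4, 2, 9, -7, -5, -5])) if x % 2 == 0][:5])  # [64, 4, 16]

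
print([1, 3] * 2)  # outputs [1, 3, 1, 3]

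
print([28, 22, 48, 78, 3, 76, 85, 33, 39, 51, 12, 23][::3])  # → [28, 78, 85, 51]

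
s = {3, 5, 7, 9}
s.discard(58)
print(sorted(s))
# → [3, 5, 7, 9]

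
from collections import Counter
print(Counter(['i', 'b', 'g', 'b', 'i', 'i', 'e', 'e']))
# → Counter({'i': 3, 'b': 2, 'e': 2, 'g': 1})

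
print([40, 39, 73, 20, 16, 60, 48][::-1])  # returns [48, 60, 16, 20, 73, 39, 40]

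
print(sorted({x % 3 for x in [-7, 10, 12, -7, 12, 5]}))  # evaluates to [0, 1, 2]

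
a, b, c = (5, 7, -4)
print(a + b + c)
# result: 8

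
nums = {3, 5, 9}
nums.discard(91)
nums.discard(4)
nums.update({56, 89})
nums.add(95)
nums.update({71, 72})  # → {3, 5, 9, 56, 71, 72, 89, 95}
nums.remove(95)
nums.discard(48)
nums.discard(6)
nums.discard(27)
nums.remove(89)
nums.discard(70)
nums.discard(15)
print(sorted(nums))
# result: [3, 5, 9, 56, 71, 72]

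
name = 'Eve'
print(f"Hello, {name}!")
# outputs Hello, Eve!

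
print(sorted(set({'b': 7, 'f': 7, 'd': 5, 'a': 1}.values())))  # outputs [1, 5, 7]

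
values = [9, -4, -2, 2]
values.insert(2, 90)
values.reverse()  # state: [2, -2, 90, -4, 9]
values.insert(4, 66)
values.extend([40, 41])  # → [2, -2, 90, -4, 66, 9, 40, 41]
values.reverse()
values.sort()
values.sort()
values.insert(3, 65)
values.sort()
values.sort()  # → [-4, -2, 2, 9, 40, 41, 65, 66, 90]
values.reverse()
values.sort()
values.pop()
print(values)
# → [-4, -2, 2, 9, 40, 41, 65, 66]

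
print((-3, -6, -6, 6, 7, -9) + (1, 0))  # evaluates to (-3, -6, -6, 6, 7, -9, 1, 0)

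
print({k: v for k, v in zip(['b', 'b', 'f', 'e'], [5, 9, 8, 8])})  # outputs {'b': 9, 'f': 8, 'e': 8}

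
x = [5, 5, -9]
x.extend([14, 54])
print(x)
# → [5, 5, -9, 14, 54]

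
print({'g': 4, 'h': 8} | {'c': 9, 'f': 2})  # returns {'g': 4, 'h': 8, 'c': 9, 'f': 2}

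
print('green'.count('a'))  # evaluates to 0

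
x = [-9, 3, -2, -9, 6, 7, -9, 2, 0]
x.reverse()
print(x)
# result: [0, 2, -9, 7, 6, -9, -2, 3, -9]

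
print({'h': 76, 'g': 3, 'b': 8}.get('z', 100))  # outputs 100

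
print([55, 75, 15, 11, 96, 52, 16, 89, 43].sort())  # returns None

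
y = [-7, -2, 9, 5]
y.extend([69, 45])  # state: [-7, -2, 9, 5, 69, 45]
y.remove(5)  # [-7, -2, 9, 69, 45]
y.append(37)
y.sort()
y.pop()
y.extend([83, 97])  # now [-7, -2, 9, 37, 45, 83, 97]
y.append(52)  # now [-7, -2, 9, 37, 45, 83, 97, 52]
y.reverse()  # [52, 97, 83, 45, 37, 9, -2, -7]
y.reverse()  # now [-7, -2, 9, 37, 45, 83, 97, 52]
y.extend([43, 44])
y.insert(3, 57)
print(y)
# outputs [-7, -2, 9, 57, 37, 45, 83, 97, 52, 43, 44]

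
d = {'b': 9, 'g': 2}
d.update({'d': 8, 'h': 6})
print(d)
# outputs {'b': 9, 'g': 2, 'd': 8, 'h': 6}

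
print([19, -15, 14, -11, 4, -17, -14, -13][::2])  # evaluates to [19, 14, 4, -14]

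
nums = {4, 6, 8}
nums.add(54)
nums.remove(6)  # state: {4, 8, 54}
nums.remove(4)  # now {8, 54}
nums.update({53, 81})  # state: {8, 53, 54, 81}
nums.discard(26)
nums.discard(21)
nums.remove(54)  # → {8, 53, 81}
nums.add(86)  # {8, 53, 81, 86}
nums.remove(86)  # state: {8, 53, 81}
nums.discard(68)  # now {8, 53, 81}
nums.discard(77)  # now {8, 53, 81}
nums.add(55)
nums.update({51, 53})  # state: {8, 51, 53, 55, 81}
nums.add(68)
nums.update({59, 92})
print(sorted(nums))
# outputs [8, 51, 53, 55, 59, 68, 81, 92]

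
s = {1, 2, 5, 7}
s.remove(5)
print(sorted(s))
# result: [1, 2, 7]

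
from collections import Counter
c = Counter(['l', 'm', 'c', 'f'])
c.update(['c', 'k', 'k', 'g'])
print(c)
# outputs Counter({'c': 2, 'k': 2, 'l': 1, 'm': 1, 'f': 1, 'g': 1})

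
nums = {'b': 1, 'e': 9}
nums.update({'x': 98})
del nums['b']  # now {'e': 9, 'x': 98}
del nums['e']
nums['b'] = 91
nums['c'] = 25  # {'x': 98, 'b': 91, 'c': 25}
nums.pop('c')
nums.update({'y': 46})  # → {'x': 98, 'b': 91, 'y': 46}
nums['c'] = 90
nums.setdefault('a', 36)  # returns 36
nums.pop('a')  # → 36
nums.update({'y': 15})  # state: {'x': 98, 'b': 91, 'y': 15, 'c': 90}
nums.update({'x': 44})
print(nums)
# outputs {'x': 44, 'b': 91, 'y': 15, 'c': 90}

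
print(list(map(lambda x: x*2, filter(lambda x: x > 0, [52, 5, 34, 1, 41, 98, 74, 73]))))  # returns [104, 10, 68, 2, 82, 196, 148, 146]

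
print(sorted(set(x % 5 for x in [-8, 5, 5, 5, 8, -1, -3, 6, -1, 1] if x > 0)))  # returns [0, 1, 3]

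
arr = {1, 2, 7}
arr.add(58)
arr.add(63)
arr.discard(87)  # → {1, 2, 7, 58, 63}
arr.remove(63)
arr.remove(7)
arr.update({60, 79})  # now {1, 2, 58, 60, 79}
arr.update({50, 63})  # {1, 2, 50, 58, 60, 63, 79}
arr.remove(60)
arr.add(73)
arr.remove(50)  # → {1, 2, 58, 63, 73, 79}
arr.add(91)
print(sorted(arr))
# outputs [1, 2, 58, 63, 73, 79, 91]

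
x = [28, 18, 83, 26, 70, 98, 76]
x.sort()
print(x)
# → [18, 26, 28, 70, 76, 83, 98]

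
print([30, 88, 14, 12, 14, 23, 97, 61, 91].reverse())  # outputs None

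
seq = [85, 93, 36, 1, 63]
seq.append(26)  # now [85, 93, 36, 1, 63, 26]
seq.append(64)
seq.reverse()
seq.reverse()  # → [85, 93, 36, 1, 63, 26, 64]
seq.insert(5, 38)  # [85, 93, 36, 1, 63, 38, 26, 64]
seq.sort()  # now [1, 26, 36, 38, 63, 64, 85, 93]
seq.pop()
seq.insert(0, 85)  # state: [85, 1, 26, 36, 38, 63, 64, 85]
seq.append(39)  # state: [85, 1, 26, 36, 38, 63, 64, 85, 39]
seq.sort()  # [1, 26, 36, 38, 39, 63, 64, 85, 85]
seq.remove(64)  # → [1, 26, 36, 38, 39, 63, 85, 85]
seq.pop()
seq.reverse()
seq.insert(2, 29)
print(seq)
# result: [85, 63, 29, 39, 38, 36, 26, 1]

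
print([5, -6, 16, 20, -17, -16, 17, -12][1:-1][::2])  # [-6, 20, -16]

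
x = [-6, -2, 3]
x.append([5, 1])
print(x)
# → [-6, -2, 3, [5, 1]]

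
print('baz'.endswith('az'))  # True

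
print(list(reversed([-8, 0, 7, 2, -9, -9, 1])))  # [1, -9, -9, 2, 7, 0, -8]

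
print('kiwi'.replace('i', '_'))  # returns k_w_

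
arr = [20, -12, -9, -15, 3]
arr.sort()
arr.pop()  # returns 20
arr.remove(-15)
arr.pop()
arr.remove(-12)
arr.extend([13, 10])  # [-9, 13, 10]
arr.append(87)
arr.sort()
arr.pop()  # 87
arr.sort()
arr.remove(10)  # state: [-9, 13]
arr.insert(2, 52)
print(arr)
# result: [-9, 13, 52]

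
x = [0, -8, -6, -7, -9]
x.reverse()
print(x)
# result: [-9, -7, -6, -8, 0]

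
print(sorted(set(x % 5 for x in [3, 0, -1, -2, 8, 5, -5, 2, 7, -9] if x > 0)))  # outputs [0, 2, 3]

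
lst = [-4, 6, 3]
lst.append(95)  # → [-4, 6, 3, 95]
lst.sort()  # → [-4, 3, 6, 95]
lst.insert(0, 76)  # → [76, -4, 3, 6, 95]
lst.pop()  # 95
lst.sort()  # [-4, 3, 6, 76]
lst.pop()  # 76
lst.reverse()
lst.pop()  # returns -4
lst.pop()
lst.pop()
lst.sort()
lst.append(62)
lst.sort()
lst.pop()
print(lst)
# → []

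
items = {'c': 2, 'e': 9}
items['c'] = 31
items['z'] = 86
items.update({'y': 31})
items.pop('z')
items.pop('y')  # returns 31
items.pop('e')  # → 9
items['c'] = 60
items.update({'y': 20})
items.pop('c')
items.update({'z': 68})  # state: {'y': 20, 'z': 68}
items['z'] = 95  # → {'y': 20, 'z': 95}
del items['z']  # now {'y': 20}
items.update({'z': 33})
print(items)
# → {'y': 20, 'z': 33}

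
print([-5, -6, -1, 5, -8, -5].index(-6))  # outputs 1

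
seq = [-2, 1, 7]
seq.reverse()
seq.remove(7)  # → [1, -2]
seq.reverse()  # [-2, 1]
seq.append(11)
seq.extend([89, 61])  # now [-2, 1, 11, 89, 61]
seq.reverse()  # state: [61, 89, 11, 1, -2]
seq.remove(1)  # [61, 89, 11, -2]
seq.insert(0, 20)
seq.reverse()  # [-2, 11, 89, 61, 20]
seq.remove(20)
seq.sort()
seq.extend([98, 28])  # [-2, 11, 61, 89, 98, 28]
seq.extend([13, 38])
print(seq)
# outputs [-2, 11, 61, 89, 98, 28, 13, 38]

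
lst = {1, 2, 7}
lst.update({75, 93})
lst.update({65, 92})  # {1, 2, 7, 65, 75, 92, 93}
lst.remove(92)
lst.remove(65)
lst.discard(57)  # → {1, 2, 7, 75, 93}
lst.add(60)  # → {1, 2, 7, 60, 75, 93}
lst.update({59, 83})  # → {1, 2, 7, 59, 60, 75, 83, 93}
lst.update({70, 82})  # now {1, 2, 7, 59, 60, 70, 75, 82, 83, 93}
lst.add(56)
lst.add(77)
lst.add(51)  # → {1, 2, 7, 51, 56, 59, 60, 70, 75, 77, 82, 83, 93}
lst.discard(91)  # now {1, 2, 7, 51, 56, 59, 60, 70, 75, 77, 82, 83, 93}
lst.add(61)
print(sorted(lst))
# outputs [1, 2, 7, 51, 56, 59, 60, 61, 70, 75, 77, 82, 83, 93]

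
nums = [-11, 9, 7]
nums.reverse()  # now [7, 9, -11]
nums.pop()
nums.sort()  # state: [7, 9]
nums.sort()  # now [7, 9]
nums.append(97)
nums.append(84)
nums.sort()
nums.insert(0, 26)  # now [26, 7, 9, 84, 97]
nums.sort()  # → [7, 9, 26, 84, 97]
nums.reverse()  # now [97, 84, 26, 9, 7]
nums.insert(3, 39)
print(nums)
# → [97, 84, 26, 39, 9, 7]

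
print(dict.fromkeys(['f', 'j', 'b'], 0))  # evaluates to {'f': 0, 'j': 0, 'b': 0}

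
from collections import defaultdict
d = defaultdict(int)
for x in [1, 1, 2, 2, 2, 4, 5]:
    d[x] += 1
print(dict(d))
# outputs {1: 2, 2: 3, 4: 1, 5: 1}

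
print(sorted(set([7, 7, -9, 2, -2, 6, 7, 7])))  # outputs [-9, -2, 2, 6, 7]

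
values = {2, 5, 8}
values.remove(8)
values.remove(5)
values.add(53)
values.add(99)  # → {2, 53, 99}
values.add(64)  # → {2, 53, 64, 99}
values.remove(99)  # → {2, 53, 64}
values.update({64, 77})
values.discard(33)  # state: {2, 53, 64, 77}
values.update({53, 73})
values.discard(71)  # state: {2, 53, 64, 73, 77}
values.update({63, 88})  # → {2, 53, 63, 64, 73, 77, 88}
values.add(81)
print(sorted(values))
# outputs [2, 53, 63, 64, 73, 77, 81, 88]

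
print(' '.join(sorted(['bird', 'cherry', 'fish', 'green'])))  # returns bird cherry fish green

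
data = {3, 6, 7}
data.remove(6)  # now {3, 7}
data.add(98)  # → {3, 7, 98}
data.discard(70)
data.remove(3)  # {7, 98}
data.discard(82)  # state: {7, 98}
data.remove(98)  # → {7}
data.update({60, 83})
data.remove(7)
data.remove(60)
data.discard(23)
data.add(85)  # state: {83, 85}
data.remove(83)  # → {85}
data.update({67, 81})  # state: {67, 81, 85}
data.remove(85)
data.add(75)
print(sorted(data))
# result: [67, 75, 81]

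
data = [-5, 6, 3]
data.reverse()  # [3, 6, -5]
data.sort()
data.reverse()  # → [6, 3, -5]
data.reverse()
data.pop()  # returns 6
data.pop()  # 3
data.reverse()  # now [-5]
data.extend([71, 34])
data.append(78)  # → [-5, 71, 34, 78]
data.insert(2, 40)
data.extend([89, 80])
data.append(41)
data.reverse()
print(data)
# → [41, 80, 89, 78, 34, 40, 71, -5]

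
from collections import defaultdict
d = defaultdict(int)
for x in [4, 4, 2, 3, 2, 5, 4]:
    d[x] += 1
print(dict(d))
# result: {4: 3, 2: 2, 3: 1, 5: 1}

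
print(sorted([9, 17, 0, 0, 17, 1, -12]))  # [-12, 0, 0, 1, 9, 17, 17]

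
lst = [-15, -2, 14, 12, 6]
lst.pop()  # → 6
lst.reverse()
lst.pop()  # -15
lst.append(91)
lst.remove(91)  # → [12, 14, -2]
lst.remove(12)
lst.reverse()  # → [-2, 14]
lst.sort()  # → [-2, 14]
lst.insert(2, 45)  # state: [-2, 14, 45]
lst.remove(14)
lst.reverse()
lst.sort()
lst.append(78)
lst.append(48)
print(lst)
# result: [-2, 45, 78, 48]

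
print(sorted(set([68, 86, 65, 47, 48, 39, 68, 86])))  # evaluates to [39, 47, 48, 65, 68, 86]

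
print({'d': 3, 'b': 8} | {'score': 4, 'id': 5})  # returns {'d': 3, 'b': 8, 'score': 4, 'id': 5}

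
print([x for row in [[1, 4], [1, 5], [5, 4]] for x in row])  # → [1, 4, 1, 5, 5, 4]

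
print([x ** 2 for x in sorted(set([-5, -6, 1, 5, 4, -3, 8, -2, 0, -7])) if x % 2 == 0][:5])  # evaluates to [36, 4, 0, 16, 64]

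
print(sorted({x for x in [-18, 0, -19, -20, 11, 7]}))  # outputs [-20, -19, -18, 0, 7, 11]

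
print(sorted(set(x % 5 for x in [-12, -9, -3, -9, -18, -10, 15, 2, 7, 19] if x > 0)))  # [0, 2, 4]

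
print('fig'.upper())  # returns FIG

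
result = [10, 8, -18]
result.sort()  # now [-18, 8, 10]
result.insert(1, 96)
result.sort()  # [-18, 8, 10, 96]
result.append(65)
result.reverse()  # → [65, 96, 10, 8, -18]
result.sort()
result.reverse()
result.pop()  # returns -18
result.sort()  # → [8, 10, 65, 96]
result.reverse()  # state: [96, 65, 10, 8]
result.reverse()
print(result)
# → [8, 10, 65, 96]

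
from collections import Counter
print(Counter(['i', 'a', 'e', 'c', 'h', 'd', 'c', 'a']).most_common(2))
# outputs [('a', 2), ('c', 2)]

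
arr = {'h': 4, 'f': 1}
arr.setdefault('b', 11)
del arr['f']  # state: {'h': 4, 'b': 11}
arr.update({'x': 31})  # {'h': 4, 'b': 11, 'x': 31}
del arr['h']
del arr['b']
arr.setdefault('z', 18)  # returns 18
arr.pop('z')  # 18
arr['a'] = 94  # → {'x': 31, 'a': 94}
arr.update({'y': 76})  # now {'x': 31, 'a': 94, 'y': 76}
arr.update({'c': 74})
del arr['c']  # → {'x': 31, 'a': 94, 'y': 76}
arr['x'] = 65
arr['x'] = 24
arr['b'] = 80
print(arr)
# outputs {'x': 24, 'a': 94, 'y': 76, 'b': 80}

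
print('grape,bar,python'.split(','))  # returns ['grape', 'bar', 'python']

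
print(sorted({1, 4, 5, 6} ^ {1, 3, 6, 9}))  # [3, 4, 5, 9]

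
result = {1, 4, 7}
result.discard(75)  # {1, 4, 7}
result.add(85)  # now {1, 4, 7, 85}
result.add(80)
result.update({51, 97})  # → {1, 4, 7, 51, 80, 85, 97}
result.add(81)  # {1, 4, 7, 51, 80, 81, 85, 97}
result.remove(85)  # {1, 4, 7, 51, 80, 81, 97}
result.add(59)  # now {1, 4, 7, 51, 59, 80, 81, 97}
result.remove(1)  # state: {4, 7, 51, 59, 80, 81, 97}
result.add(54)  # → {4, 7, 51, 54, 59, 80, 81, 97}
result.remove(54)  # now {4, 7, 51, 59, 80, 81, 97}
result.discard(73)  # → {4, 7, 51, 59, 80, 81, 97}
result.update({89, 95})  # {4, 7, 51, 59, 80, 81, 89, 95, 97}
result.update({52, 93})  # {4, 7, 51, 52, 59, 80, 81, 89, 93, 95, 97}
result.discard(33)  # {4, 7, 51, 52, 59, 80, 81, 89, 93, 95, 97}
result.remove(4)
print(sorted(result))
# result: [7, 51, 52, 59, 80, 81, 89, 93, 95, 97]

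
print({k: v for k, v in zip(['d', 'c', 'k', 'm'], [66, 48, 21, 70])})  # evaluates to {'d': 66, 'c': 48, 'k': 21, 'm': 70}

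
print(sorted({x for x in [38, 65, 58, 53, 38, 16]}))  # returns [16, 38, 53, 58, 65]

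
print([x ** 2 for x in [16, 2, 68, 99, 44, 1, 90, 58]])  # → [256, 4, 4624, 9801, 1936, 1, 8100, 3364]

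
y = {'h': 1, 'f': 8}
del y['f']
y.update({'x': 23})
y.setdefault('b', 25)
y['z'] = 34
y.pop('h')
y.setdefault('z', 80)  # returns 34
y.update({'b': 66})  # {'x': 23, 'b': 66, 'z': 34}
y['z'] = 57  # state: {'x': 23, 'b': 66, 'z': 57}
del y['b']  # {'x': 23, 'z': 57}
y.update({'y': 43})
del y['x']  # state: {'z': 57, 'y': 43}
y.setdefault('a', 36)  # 36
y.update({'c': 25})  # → {'z': 57, 'y': 43, 'a': 36, 'c': 25}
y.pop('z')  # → 57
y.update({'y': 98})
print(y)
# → {'y': 98, 'a': 36, 'c': 25}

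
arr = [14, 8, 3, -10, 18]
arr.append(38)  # [14, 8, 3, -10, 18, 38]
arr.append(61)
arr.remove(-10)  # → [14, 8, 3, 18, 38, 61]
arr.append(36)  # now [14, 8, 3, 18, 38, 61, 36]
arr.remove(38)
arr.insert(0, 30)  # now [30, 14, 8, 3, 18, 61, 36]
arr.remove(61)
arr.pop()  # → 36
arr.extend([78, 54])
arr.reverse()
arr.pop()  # 30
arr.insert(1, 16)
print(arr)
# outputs [54, 16, 78, 18, 3, 8, 14]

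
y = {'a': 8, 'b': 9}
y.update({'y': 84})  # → {'a': 8, 'b': 9, 'y': 84}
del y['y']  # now {'a': 8, 'b': 9}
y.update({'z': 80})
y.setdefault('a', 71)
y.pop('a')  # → 8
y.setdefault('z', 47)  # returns 80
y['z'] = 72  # {'b': 9, 'z': 72}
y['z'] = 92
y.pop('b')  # 9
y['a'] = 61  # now {'z': 92, 'a': 61}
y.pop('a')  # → 61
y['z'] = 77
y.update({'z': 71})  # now {'z': 71}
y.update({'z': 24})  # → {'z': 24}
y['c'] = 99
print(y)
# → {'z': 24, 'c': 99}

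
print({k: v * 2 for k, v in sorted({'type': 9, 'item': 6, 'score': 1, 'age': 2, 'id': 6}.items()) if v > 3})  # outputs {'id': 12, 'item': 12, 'type': 18}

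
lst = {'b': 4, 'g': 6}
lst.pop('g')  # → 6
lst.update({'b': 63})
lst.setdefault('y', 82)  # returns 82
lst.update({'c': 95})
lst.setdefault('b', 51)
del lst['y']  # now {'b': 63, 'c': 95}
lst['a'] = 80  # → {'b': 63, 'c': 95, 'a': 80}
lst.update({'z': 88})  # {'b': 63, 'c': 95, 'a': 80, 'z': 88}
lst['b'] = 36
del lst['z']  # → {'b': 36, 'c': 95, 'a': 80}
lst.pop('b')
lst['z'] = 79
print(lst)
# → {'c': 95, 'a': 80, 'z': 79}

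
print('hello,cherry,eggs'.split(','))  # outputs ['hello', 'cherry', 'eggs']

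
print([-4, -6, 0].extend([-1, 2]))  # None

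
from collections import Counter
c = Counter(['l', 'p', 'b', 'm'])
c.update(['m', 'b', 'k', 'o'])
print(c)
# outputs Counter({'b': 2, 'm': 2, 'l': 1, 'p': 1, 'k': 1, 'o': 1})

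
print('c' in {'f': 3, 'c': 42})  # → True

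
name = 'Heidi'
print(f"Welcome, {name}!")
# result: Welcome, Heidi!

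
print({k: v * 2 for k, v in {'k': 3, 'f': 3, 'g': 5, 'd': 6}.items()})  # {'k': 6, 'f': 6, 'g': 10, 'd': 12}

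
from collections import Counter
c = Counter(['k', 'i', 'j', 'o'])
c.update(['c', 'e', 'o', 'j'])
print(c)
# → Counter({'j': 2, 'o': 2, 'k': 1, 'i': 1, 'c': 1, 'e': 1})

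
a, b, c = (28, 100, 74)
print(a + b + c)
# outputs 202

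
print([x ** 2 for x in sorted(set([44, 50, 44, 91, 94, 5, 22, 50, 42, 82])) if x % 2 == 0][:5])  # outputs [484, 1764, 1936, 2500, 6724]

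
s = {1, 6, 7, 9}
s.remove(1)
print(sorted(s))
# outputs [6, 7, 9]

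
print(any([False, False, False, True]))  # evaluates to True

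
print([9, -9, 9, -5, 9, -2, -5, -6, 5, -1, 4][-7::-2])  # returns [9, 9, 9]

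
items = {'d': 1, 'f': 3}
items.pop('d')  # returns 1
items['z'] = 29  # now {'f': 3, 'z': 29}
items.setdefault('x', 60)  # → 60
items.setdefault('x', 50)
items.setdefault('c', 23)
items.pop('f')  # 3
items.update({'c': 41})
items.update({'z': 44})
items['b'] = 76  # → {'z': 44, 'x': 60, 'c': 41, 'b': 76}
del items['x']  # {'z': 44, 'c': 41, 'b': 76}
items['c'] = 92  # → {'z': 44, 'c': 92, 'b': 76}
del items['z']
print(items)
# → {'c': 92, 'b': 76}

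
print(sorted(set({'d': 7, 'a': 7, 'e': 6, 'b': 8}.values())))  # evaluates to [6, 7, 8]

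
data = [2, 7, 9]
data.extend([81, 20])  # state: [2, 7, 9, 81, 20]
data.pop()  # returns 20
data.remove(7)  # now [2, 9, 81]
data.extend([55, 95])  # [2, 9, 81, 55, 95]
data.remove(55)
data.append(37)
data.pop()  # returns 37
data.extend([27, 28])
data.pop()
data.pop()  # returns 27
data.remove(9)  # [2, 81, 95]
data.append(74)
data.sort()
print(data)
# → [2, 74, 81, 95]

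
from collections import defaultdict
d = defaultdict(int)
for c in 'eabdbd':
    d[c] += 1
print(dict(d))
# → {'e': 1, 'a': 1, 'b': 2, 'd': 2}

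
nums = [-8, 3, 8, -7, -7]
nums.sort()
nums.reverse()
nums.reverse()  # [-8, -7, -7, 3, 8]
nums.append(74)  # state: [-8, -7, -7, 3, 8, 74]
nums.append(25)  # [-8, -7, -7, 3, 8, 74, 25]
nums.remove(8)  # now [-8, -7, -7, 3, 74, 25]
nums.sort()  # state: [-8, -7, -7, 3, 25, 74]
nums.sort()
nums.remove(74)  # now [-8, -7, -7, 3, 25]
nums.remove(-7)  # [-8, -7, 3, 25]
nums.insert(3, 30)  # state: [-8, -7, 3, 30, 25]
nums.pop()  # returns 25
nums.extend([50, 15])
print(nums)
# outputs [-8, -7, 3, 30, 50, 15]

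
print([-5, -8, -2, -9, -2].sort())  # None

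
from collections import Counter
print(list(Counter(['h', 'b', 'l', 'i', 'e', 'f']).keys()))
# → ['h', 'b', 'l', 'i', 'e', 'f']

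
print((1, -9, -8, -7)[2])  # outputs -8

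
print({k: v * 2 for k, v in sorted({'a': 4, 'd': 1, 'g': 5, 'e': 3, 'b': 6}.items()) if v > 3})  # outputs {'a': 8, 'b': 12, 'g': 10}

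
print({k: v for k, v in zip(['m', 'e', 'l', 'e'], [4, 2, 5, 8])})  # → {'m': 4, 'e': 8, 'l': 5}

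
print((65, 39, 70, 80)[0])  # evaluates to 65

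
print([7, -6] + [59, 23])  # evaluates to [7, -6, 59, 23]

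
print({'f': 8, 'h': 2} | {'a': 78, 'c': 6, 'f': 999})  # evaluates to {'f': 999, 'h': 2, 'a': 78, 'c': 6}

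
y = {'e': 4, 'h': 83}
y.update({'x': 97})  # {'e': 4, 'h': 83, 'x': 97}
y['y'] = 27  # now {'e': 4, 'h': 83, 'x': 97, 'y': 27}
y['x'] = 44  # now {'e': 4, 'h': 83, 'x': 44, 'y': 27}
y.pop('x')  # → 44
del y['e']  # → {'h': 83, 'y': 27}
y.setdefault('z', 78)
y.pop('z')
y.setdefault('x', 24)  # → 24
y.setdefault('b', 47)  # 47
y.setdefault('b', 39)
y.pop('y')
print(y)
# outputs {'h': 83, 'x': 24, 'b': 47}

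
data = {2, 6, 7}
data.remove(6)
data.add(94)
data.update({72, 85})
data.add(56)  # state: {2, 7, 56, 72, 85, 94}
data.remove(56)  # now {2, 7, 72, 85, 94}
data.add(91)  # {2, 7, 72, 85, 91, 94}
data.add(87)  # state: {2, 7, 72, 85, 87, 91, 94}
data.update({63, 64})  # {2, 7, 63, 64, 72, 85, 87, 91, 94}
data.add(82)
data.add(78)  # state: {2, 7, 63, 64, 72, 78, 82, 85, 87, 91, 94}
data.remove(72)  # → {2, 7, 63, 64, 78, 82, 85, 87, 91, 94}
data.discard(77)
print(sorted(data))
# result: [2, 7, 63, 64, 78, 82, 85, 87, 91, 94]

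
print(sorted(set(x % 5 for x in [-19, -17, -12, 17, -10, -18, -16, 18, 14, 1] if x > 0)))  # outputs [1, 2, 3, 4]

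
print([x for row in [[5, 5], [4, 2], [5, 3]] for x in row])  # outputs [5, 5, 4, 2, 5, 3]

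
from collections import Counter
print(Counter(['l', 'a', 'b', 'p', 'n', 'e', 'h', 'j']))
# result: Counter({'l': 1, 'a': 1, 'b': 1, 'p': 1, 'n': 1, 'e': 1, 'h': 1, 'j': 1})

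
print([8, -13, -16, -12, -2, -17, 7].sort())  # None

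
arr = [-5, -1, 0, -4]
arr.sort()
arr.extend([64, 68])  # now [-5, -4, -1, 0, 64, 68]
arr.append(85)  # [-5, -4, -1, 0, 64, 68, 85]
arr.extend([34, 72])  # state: [-5, -4, -1, 0, 64, 68, 85, 34, 72]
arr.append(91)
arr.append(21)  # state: [-5, -4, -1, 0, 64, 68, 85, 34, 72, 91, 21]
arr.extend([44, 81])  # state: [-5, -4, -1, 0, 64, 68, 85, 34, 72, 91, 21, 44, 81]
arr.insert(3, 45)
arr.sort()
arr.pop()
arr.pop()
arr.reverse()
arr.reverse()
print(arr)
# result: [-5, -4, -1, 0, 21, 34, 44, 45, 64, 68, 72, 81]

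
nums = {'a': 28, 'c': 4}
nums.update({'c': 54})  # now {'a': 28, 'c': 54}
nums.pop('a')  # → 28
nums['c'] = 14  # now {'c': 14}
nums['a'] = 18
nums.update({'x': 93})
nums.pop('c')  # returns 14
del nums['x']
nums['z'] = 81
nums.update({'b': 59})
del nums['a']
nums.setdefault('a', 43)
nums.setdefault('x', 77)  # 77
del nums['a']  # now {'z': 81, 'b': 59, 'x': 77}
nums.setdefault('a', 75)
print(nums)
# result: {'z': 81, 'b': 59, 'x': 77, 'a': 75}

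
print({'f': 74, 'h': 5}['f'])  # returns 74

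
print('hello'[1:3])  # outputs el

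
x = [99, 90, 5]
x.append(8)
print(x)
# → [99, 90, 5, 8]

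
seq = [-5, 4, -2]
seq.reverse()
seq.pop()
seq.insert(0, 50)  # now [50, -2, 4]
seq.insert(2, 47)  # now [50, -2, 47, 4]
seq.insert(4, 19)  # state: [50, -2, 47, 4, 19]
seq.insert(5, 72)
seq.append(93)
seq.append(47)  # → [50, -2, 47, 4, 19, 72, 93, 47]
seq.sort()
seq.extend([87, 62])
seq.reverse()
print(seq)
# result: [62, 87, 93, 72, 50, 47, 47, 19, 4, -2]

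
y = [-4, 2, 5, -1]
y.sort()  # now [-4, -1, 2, 5]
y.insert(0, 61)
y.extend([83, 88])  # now [61, -4, -1, 2, 5, 83, 88]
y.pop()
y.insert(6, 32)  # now [61, -4, -1, 2, 5, 83, 32]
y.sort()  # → [-4, -1, 2, 5, 32, 61, 83]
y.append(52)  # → [-4, -1, 2, 5, 32, 61, 83, 52]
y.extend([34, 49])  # [-4, -1, 2, 5, 32, 61, 83, 52, 34, 49]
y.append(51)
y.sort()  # [-4, -1, 2, 5, 32, 34, 49, 51, 52, 61, 83]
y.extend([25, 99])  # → [-4, -1, 2, 5, 32, 34, 49, 51, 52, 61, 83, 25, 99]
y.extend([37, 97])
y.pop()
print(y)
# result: [-4, -1, 2, 5, 32, 34, 49, 51, 52, 61, 83, 25, 99, 37]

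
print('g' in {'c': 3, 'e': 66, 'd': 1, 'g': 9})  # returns True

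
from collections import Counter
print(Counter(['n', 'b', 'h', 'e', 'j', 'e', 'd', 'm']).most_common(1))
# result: [('e', 2)]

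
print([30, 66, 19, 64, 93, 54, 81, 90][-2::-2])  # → [81, 93, 19, 30]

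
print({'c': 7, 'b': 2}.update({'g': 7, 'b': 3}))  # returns None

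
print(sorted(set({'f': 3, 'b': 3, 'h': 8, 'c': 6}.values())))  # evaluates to [3, 6, 8]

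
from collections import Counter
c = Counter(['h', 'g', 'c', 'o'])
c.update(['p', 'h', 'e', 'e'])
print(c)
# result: Counter({'h': 2, 'e': 2, 'g': 1, 'c': 1, 'o': 1, 'p': 1})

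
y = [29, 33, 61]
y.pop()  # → 61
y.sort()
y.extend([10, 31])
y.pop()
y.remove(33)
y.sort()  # [10, 29]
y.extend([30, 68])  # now [10, 29, 30, 68]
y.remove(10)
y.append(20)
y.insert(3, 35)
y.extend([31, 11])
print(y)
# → [29, 30, 68, 35, 20, 31, 11]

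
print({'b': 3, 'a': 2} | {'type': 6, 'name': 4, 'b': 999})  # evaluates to {'b': 999, 'a': 2, 'type': 6, 'name': 4}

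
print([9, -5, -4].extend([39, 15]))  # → None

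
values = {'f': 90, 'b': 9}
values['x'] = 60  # {'f': 90, 'b': 9, 'x': 60}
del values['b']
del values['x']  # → {'f': 90}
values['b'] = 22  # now {'f': 90, 'b': 22}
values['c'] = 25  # {'f': 90, 'b': 22, 'c': 25}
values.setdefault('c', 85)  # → 25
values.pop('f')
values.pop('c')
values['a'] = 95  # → {'b': 22, 'a': 95}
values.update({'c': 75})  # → {'b': 22, 'a': 95, 'c': 75}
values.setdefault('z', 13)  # 13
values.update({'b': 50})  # {'b': 50, 'a': 95, 'c': 75, 'z': 13}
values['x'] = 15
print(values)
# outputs {'b': 50, 'a': 95, 'c': 75, 'z': 13, 'x': 15}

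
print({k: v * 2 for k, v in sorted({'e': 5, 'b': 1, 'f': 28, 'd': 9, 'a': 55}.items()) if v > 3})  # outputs {'a': 110, 'd': 18, 'e': 10, 'f': 56}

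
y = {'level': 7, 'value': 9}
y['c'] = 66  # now {'level': 7, 'value': 9, 'c': 66}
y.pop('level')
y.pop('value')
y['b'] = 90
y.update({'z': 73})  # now {'c': 66, 'b': 90, 'z': 73}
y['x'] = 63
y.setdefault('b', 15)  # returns 90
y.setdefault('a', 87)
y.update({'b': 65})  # {'c': 66, 'b': 65, 'z': 73, 'x': 63, 'a': 87}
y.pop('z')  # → 73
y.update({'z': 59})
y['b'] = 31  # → {'c': 66, 'b': 31, 'x': 63, 'a': 87, 'z': 59}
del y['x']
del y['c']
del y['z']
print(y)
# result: {'b': 31, 'a': 87}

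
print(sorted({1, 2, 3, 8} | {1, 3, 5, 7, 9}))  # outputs [1, 2, 3, 5, 7, 8, 9]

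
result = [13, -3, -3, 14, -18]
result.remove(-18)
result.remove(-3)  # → [13, -3, 14]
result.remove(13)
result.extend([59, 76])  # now [-3, 14, 59, 76]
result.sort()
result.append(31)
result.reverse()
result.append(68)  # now [31, 76, 59, 14, -3, 68]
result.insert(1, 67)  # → [31, 67, 76, 59, 14, -3, 68]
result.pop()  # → 68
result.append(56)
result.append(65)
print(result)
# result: [31, 67, 76, 59, 14, -3, 56, 65]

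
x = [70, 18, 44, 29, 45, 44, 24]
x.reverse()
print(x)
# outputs [24, 44, 45, 29, 44, 18, 70]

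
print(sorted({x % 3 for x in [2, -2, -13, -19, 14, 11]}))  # [1, 2]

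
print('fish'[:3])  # fis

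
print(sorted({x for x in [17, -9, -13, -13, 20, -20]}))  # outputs [-20, -13, -9, 17, 20]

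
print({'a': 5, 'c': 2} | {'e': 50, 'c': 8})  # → {'a': 5, 'c': 8, 'e': 50}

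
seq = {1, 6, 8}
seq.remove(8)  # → {1, 6}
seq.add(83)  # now {1, 6, 83}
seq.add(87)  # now {1, 6, 83, 87}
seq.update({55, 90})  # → {1, 6, 55, 83, 87, 90}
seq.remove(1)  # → {6, 55, 83, 87, 90}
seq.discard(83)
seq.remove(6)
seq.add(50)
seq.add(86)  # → {50, 55, 86, 87, 90}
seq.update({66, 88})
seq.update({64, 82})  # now {50, 55, 64, 66, 82, 86, 87, 88, 90}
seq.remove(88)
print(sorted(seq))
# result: [50, 55, 64, 66, 82, 86, 87, 90]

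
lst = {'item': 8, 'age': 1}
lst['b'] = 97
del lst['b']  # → {'item': 8, 'age': 1}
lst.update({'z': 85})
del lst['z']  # {'item': 8, 'age': 1}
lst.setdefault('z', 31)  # 31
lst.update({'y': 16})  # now {'item': 8, 'age': 1, 'z': 31, 'y': 16}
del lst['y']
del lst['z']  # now {'item': 8, 'age': 1}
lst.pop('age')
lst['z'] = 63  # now {'item': 8, 'z': 63}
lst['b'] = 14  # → {'item': 8, 'z': 63, 'b': 14}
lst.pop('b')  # 14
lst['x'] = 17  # {'item': 8, 'z': 63, 'x': 17}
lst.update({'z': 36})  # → {'item': 8, 'z': 36, 'x': 17}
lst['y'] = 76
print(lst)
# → {'item': 8, 'z': 36, 'x': 17, 'y': 76}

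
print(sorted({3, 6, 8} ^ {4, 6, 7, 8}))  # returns [3, 4, 7]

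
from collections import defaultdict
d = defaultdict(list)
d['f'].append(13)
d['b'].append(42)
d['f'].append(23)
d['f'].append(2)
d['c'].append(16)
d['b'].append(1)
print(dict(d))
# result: {'f': [13, 23, 2], 'b': [42, 1], 'c': [16]}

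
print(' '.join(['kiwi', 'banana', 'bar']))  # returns kiwi banana bar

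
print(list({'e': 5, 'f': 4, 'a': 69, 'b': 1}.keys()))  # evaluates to ['e', 'f', 'a', 'b']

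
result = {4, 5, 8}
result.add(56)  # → {4, 5, 8, 56}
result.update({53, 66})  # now {4, 5, 8, 53, 56, 66}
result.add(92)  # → {4, 5, 8, 53, 56, 66, 92}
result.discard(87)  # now {4, 5, 8, 53, 56, 66, 92}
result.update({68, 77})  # {4, 5, 8, 53, 56, 66, 68, 77, 92}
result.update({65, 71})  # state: {4, 5, 8, 53, 56, 65, 66, 68, 71, 77, 92}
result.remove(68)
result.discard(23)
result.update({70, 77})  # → {4, 5, 8, 53, 56, 65, 66, 70, 71, 77, 92}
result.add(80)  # {4, 5, 8, 53, 56, 65, 66, 70, 71, 77, 80, 92}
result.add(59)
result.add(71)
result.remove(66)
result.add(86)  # {4, 5, 8, 53, 56, 59, 65, 70, 71, 77, 80, 86, 92}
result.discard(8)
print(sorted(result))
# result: [4, 5, 53, 56, 59, 65, 70, 71, 77, 80, 86, 92]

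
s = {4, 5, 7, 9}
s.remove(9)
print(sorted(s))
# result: [4, 5, 7]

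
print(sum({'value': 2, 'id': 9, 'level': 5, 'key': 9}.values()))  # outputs 25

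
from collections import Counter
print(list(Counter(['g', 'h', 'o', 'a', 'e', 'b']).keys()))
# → ['g', 'h', 'o', 'a', 'e', 'b']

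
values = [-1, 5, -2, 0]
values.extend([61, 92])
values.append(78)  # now [-1, 5, -2, 0, 61, 92, 78]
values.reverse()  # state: [78, 92, 61, 0, -2, 5, -1]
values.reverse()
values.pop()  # 78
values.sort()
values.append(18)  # [-2, -1, 0, 5, 61, 92, 18]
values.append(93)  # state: [-2, -1, 0, 5, 61, 92, 18, 93]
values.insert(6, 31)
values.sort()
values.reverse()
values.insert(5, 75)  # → [93, 92, 61, 31, 18, 75, 5, 0, -1, -2]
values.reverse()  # [-2, -1, 0, 5, 75, 18, 31, 61, 92, 93]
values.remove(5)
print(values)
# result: [-2, -1, 0, 75, 18, 31, 61, 92, 93]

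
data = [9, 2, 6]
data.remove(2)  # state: [9, 6]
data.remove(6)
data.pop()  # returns 9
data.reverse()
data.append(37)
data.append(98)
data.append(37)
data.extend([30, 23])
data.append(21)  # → [37, 98, 37, 30, 23, 21]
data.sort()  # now [21, 23, 30, 37, 37, 98]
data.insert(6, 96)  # [21, 23, 30, 37, 37, 98, 96]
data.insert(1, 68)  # [21, 68, 23, 30, 37, 37, 98, 96]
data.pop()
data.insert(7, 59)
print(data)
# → [21, 68, 23, 30, 37, 37, 98, 59]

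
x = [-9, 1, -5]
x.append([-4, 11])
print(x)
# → [-9, 1, -5, [-4, 11]]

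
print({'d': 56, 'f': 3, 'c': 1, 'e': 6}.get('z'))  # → None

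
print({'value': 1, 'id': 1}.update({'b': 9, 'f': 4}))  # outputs None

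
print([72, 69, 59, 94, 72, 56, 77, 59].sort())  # None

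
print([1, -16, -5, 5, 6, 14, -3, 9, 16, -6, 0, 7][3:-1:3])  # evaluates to [5, -3, -6]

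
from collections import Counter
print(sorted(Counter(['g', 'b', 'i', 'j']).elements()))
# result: ['b', 'g', 'i', 'j']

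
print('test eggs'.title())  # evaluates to Test Eggs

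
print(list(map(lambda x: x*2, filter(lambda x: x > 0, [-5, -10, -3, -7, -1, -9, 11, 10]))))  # [22, 20]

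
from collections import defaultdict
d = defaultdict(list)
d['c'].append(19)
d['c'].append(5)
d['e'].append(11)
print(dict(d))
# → {'c': [19, 5], 'e': [11]}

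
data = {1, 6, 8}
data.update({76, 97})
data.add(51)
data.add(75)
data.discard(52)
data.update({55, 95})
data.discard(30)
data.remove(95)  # {1, 6, 8, 51, 55, 75, 76, 97}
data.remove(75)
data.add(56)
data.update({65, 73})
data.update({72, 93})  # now {1, 6, 8, 51, 55, 56, 65, 72, 73, 76, 93, 97}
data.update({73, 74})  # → {1, 6, 8, 51, 55, 56, 65, 72, 73, 74, 76, 93, 97}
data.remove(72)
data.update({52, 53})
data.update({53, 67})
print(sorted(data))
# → [1, 6, 8, 51, 52, 53, 55, 56, 65, 67, 73, 74, 76, 93, 97]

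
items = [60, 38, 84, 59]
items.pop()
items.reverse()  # [84, 38, 60]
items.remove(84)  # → [38, 60]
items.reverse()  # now [60, 38]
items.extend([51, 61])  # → [60, 38, 51, 61]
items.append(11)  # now [60, 38, 51, 61, 11]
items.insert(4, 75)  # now [60, 38, 51, 61, 75, 11]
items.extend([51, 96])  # [60, 38, 51, 61, 75, 11, 51, 96]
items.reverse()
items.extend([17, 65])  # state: [96, 51, 11, 75, 61, 51, 38, 60, 17, 65]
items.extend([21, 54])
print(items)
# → [96, 51, 11, 75, 61, 51, 38, 60, 17, 65, 21, 54]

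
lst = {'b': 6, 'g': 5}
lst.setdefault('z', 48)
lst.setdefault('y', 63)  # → 63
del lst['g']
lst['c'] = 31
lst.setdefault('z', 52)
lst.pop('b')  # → 6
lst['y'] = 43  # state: {'z': 48, 'y': 43, 'c': 31}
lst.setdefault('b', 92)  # 92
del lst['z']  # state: {'y': 43, 'c': 31, 'b': 92}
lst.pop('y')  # 43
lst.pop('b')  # 92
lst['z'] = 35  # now {'c': 31, 'z': 35}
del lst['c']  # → {'z': 35}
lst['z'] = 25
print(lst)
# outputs {'z': 25}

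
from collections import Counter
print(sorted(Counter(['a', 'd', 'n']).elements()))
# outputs ['a', 'd', 'n']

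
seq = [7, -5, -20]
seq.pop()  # -20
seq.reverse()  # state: [-5, 7]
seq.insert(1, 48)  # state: [-5, 48, 7]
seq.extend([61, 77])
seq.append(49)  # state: [-5, 48, 7, 61, 77, 49]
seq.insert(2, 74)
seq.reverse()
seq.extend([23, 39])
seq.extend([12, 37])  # [49, 77, 61, 7, 74, 48, -5, 23, 39, 12, 37]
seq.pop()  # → 37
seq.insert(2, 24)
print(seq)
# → [49, 77, 24, 61, 7, 74, 48, -5, 23, 39, 12]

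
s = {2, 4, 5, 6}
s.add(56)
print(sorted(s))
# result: [2, 4, 5, 6, 56]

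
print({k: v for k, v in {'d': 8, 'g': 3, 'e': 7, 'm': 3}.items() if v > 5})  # {'d': 8, 'e': 7}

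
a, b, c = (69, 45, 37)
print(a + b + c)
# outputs 151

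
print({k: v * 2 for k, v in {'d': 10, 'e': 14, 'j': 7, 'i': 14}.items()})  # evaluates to {'d': 20, 'e': 28, 'j': 14, 'i': 28}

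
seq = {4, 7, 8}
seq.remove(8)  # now {4, 7}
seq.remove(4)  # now {7}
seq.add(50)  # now {7, 50}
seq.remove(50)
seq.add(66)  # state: {7, 66}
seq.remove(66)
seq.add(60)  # {7, 60}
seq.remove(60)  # {7}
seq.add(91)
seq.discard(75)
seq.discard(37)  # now {7, 91}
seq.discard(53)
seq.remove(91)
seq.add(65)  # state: {7, 65}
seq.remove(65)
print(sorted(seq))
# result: [7]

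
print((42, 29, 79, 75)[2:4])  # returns (79, 75)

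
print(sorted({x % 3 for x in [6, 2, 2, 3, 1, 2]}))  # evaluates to [0, 1, 2]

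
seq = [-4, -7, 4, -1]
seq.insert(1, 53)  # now [-4, 53, -7, 4, -1]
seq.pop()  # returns -1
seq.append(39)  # [-4, 53, -7, 4, 39]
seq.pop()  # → 39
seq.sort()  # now [-7, -4, 4, 53]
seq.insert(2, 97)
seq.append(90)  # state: [-7, -4, 97, 4, 53, 90]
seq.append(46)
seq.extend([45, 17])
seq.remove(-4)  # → [-7, 97, 4, 53, 90, 46, 45, 17]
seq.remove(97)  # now [-7, 4, 53, 90, 46, 45, 17]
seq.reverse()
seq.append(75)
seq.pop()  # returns 75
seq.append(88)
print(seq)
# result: [17, 45, 46, 90, 53, 4, -7, 88]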